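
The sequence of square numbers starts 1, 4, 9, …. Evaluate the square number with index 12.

144

The 12th square number is n² with n = 12.
12² = 144.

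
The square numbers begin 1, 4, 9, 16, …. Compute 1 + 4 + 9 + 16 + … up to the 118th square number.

554659

Σ_{i=1}^{118} i² = 118·119·237/6 = 554659.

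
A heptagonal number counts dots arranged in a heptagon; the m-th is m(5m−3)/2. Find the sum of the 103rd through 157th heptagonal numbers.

Σ i(5i−3)/2 = (5Σi² − 3Σi) / 2 over i = 103..157.
Σi = 12403 − 5253 = 7150 and Σi² = 1302315 − 358955 = 943360.
(5·943360 − 3·7150) / 2 = 4695350/2 = 2347675.

2347675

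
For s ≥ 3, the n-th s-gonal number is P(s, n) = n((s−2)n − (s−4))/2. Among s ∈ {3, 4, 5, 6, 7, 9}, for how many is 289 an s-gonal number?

1

s = 3: P(3, 23) = 276 and P(3, 24) = 300; 289 is not s-gonal.
s = 4: P(4, 17) = 289. ✓
s = 5: P(5, 14) = 287 and P(5, 15) = 330; 289 is not s-gonal.
s = 6: P(6, 12) = 276 and P(6, 13) = 325; 289 is not s-gonal.
s = 7: P(7, 11) = 286 and P(7, 12) = 342; 289 is not s-gonal.
s = 9: P(9, 9) = 261 and P(9, 10) = 325; 289 is not s-gonal.
Hits: s ∈ {4} → 1.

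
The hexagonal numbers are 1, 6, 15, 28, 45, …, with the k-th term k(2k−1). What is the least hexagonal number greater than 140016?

140185

Solve n(2n−1) > 140016 for integer n.
The largest n with value ≤ 140016 is 264 (since 139128 ≤ 140016 < 140185), so the first above is n = 265, value 140185.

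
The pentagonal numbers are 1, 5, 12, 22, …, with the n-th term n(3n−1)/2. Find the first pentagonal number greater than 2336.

Solve n(3n−1)/2 > 2336 for integer n.
The largest n with value ≤ 2336 is 39 (since 2262 ≤ 2336 < 2380), so the first above is n = 40, value 2380.

2380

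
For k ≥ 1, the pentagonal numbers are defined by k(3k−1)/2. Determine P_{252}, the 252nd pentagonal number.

The 252nd pentagonal number is n(3n−1)/2 with n = 252.
252·(3·252 − 1)/2 = 252·755/2 = 95130.

95130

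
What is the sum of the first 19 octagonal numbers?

Σ i(3i−2) = 3Σi² − 2Σi over i = 1..19.
Σi = 190 and Σi² = 2470.
3·2470 − 2·190 = 7030.

7030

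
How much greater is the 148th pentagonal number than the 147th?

Consecutive pentagonal numbers differ by 3n − 2: here 3·148 − 2 = 442.

442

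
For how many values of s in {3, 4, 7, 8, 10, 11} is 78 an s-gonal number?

1

s = 3: P(3, 12) = 78. ✓
s = 4: P(4, 8) = 64 and P(4, 9) = 81; 78 is not s-gonal.
s = 7: P(7, 5) = 55 and P(7, 6) = 81; 78 is not s-gonal.
s = 8: P(8, 5) = 65 and P(8, 6) = 96; 78 is not s-gonal.
s = 10: P(10, 4) = 52 and P(10, 5) = 85; 78 is not s-gonal.
s = 11: P(11, 4) = 58 and P(11, 5) = 95; 78 is not s-gonal.
Hits: s ∈ {3} → 1.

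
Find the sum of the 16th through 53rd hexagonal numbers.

Σ i(2i−1) = 2Σi² − Σi over i = 16..53.
Σi = 1431 − 120 = 1311 and Σi² = 51039 − 1240 = 49799.
2·49799 − 1·1311 = 98287.

98287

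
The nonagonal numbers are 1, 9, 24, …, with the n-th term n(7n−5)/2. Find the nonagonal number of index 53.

9699

The 53rd nonagonal number is n(7n−5)/2 with n = 53.
53·(7·53 − 5)/2 = 53·366/2 = 53·183 = 9699.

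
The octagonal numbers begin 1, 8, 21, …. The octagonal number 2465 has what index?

29

Set n(3n−2) = 2465, giving 3n² − 2n − 2465 = 0.
So n = (2 + 172) / 6 = 174/6 = 29.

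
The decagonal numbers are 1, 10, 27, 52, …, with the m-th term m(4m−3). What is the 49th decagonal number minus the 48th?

385

Consecutive decagonal numbers differ by 8n − 7: here 8·49 − 7 = 385.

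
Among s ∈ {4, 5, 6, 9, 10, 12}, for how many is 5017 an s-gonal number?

1

s = 4: P(4, 70) = 4900 and P(4, 71) = 5041; 5017 is not s-gonal.
s = 5: P(5, 58) = 5017. ✓
s = 6: P(6, 50) = 4950 and P(6, 51) = 5151; 5017 is not s-gonal.
s = 9: P(9, 38) = 4959 and P(9, 39) = 5226; 5017 is not s-gonal.
s = 10: P(10, 35) = 4795 and P(10, 36) = 5076; 5017 is not s-gonal.
s = 12: P(12, 32) = 4992 and P(12, 33) = 5313; 5017 is not s-gonal.
Hits: s ∈ {5} → 1.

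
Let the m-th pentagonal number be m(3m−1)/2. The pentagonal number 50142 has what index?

183

Set n(3n−1)/2 = 50142, giving 3n² − n − 100284 = 0.
The discriminant is 1 + 24·50142 = 1203409, and √1203409 = 1097.
So n = (1 + 1097) / 6 = 1098/6 = 183.
Check: 183·(3·183 − 1)/2 = 50142. ✓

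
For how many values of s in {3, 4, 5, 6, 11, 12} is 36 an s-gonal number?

s = 3: P(3, 8) = 36. ✓
s = 4: P(4, 6) = 36. ✓
s = 5: P(5, 5) = 35 and P(5, 6) = 51; 36 is not s-gonal.
s = 6: P(6, 4) = 28 and P(6, 5) = 45; 36 is not s-gonal.
s = 11: P(11, 3) = 30 and P(11, 4) = 58; 36 is not s-gonal.
s = 12: P(12, 3) = 33 and P(12, 4) = 64; 36 is not s-gonal.
Hits: s ∈ {3, 4} → 2.

2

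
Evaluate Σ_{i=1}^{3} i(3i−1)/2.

18

Σ i(3i−1)/2 = (3Σi² − Σi) / 2 over i = 1..3.
Σi = 6 and Σi² = 14.
(3·14 − 1·6) / 2 = 36/2 = 18.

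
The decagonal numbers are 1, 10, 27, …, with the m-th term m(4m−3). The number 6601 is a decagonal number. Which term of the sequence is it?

Set n(4n−3) = 6601, giving 4n² − 3n − 6601 = 0.
So n = (3 + 325) / 8 = 328/8 = 41.
Check: 41·(4·41 − 3) = 6601. ✓

41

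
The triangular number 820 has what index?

40

Set n(n+1)/2 = 820, giving n² + n − 1640 = 0.
The discriminant is 1 + 8·820 = 6561, and √6561 = 81.
So n = (-1 + 81) / 2 = 80/2 = 40.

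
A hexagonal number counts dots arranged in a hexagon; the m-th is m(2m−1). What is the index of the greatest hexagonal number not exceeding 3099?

Solve n(2n−1) ≤ 3099 for integer n.
n = 39 gives 3003 ≤ 3099, while n = 40 gives 3160 > 3099; so the answer is index 39.

39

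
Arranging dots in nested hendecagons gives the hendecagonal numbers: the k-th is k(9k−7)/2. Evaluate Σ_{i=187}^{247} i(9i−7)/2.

12964696

Σ i(9i−7)/2 = (9Σi² − 7Σi) / 2 over i = 187..247.
Σi = 30628 − 17391 = 13237 and Σi² = 5053620 − 2162281 = 2891339.
(9·2891339 − 7·13237) / 2 = 25929392/2 = 12964696.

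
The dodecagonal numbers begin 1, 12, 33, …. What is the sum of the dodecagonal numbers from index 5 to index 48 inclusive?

185306

Σ i(5i−4) = 5Σi² − 4Σi over i = 5..48.
Σi = 1176 − 10 = 1166 and Σi² = 38024 − 30 = 37994.
5·37994 − 4·1166 = 185306.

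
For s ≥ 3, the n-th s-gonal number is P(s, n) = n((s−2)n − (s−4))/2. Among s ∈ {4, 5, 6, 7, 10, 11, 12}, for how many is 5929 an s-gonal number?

2

s = 4: P(4, 77) = 5929. ✓
s = 5: P(5, 63) = 5922 and P(5, 64) = 6112; 5929 is not s-gonal.
s = 6: P(6, 54) = 5778 and P(6, 55) = 5995; 5929 is not s-gonal.
s = 7: P(7, 49) = 5929. ✓
s = 10: P(10, 38) = 5662 and P(10, 39) = 5967; 5929 is not s-gonal.
s = 11: P(11, 36) = 5706 and P(11, 37) = 6031; 5929 is not s-gonal.
s = 12: P(12, 34) = 5644 and P(12, 35) = 5985; 5929 is not s-gonal.
Hits: s ∈ {4, 7} → 2.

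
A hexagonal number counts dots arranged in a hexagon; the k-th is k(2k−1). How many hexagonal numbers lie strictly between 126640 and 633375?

The n-th hexagonal number is n(2n−1).
Smallest index with value > 126640: n = 252 (giving 126756).
Largest index with value < 633375: n = 562 (giving 631126).
Indices 252 through 562: 311 terms.

311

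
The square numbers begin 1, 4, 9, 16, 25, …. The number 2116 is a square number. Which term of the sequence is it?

46

We need n² = 2116, so n = √2116 = 46.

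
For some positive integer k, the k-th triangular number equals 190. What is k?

Set n(n+1)/2 = 190, giving n² + n − 380 = 0.
The discriminant is 1 + 8·190 = 1521, and √1521 = 39.
So n = (-1 + 39) / 2 = 38/2 = 19.
Check: 19·20/2 = 190. ✓

19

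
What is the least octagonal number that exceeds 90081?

Solve n(3n−2) > 90081 for integer n.
The largest n with value ≤ 90081 is 173 (since 89441 ≤ 90081 < 90480), so the first above is n = 174, value 90480.

90480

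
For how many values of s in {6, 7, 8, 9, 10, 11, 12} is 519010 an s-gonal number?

s = 6: P(6, 509) = 517653 and P(6, 510) = 519690; 519010 is not s-gonal.
s = 7: P(7, 455) = 516880 and P(7, 456) = 519156; 519010 is not s-gonal.
s = 8: P(8, 416) = 518336 and P(8, 417) = 520833; 519010 is not s-gonal.
s = 9: P(9, 385) = 517825 and P(9, 386) = 520521; 519010 is not s-gonal.
s = 10: P(10, 360) = 517320 and P(10, 361) = 520201; 519010 is not s-gonal.
s = 11: P(11, 340) = 519010. ✓
s = 12: P(12, 322) = 517132 and P(12, 323) = 520353; 519010 is not s-gonal.
Hits: s ∈ {11} → 1.

1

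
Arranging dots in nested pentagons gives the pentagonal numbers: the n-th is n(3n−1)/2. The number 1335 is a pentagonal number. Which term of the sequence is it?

30

Set n(3n−1)/2 = 1335, giving 3n² − n − 2670 = 0.
So n = (1 + 179) / 6 = 180/6 = 30.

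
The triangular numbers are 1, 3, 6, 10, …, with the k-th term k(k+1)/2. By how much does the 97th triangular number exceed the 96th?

Consecutive triangular numbers differ by n: T_{97} − T_{96} = 97.

97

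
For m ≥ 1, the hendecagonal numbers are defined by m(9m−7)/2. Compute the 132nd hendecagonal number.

77946

The 132nd hendecagonal number is n(9n−7)/2 with n = 132.
132·(9·132 − 7)/2 = 132·1181/2 = 77946.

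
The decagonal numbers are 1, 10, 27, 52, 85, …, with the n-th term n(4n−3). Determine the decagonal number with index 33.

The 33rd decagonal number is n(4n−3) with n = 33.
33·(4·33 − 3) = 33·129 = 4257.

4257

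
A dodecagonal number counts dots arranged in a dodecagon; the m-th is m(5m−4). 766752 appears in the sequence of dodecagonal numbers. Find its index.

Set n(5n−4) = 766752, giving 5n² − 4n − 766752 = 0.
The discriminant is 16 + 20·766752 = 15335056, and √15335056 = 3916.
So n = (4 + 3916) / 10 = 3920/10 = 392.

392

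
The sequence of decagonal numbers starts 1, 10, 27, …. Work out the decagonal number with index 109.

47197

109·(4·109 − 3) = 109·433 = 47197.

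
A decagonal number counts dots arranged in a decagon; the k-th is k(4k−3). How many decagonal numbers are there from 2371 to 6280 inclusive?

16

The n-th decagonal number is n(4n−3).
Smallest index with value ≥ 2371: n = 25 (giving 2425).
Largest index with value ≤ 6280: n = 40 (giving 6280).
Indices 25 through 40: 16 terms.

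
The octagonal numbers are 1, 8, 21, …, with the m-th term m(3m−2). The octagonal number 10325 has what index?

Set n(3n−2) = 10325, giving 3n² − 2n − 10325 = 0.
So n = (2 + 352) / 6 = 354/6 = 59.

59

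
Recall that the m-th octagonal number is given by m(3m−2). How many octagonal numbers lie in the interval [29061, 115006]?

98

The n-th octagonal number is n(3n−2).
Smallest index with value ≥ 29061: n = 99 (giving 29205).
Largest index with value ≤ 115006: n = 196 (giving 114856).
Indices 99 through 196: 98 terms.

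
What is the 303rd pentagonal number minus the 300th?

303·(3·303 − 1)/2 = 137562 and 300·(3·300 − 1)/2 = 134850.
Difference: 137562 − 134850 = 2712.

2712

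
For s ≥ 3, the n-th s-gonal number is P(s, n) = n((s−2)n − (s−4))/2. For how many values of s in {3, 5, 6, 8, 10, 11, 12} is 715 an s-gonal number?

2

s = 3: P(3, 37) = 703 and P(3, 38) = 741; 715 is not s-gonal.
s = 5: P(5, 22) = 715. ✓
s = 6: P(6, 19) = 703 and P(6, 20) = 780; 715 is not s-gonal.
s = 8: P(8, 15) = 645 and P(8, 16) = 736; 715 is not s-gonal.
s = 10: P(10, 13) = 637 and P(10, 14) = 742; 715 is not s-gonal.
s = 11: P(11, 13) = 715. ✓
s = 12: P(12, 12) = 672 and P(12, 13) = 793; 715 is not s-gonal.
Hits: s ∈ {5, 11} → 2.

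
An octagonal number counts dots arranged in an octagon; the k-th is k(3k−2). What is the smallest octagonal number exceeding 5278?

5461

Solve n(3n−2) > 5278 for integer n.
The largest n with value ≤ 5278 is 42 (since 5208 ≤ 5278 < 5461), so the first above is n = 43, value 5461.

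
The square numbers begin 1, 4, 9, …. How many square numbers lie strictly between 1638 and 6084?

The n-th square number is n².
Smallest index with value > 1638: n = 41 (giving 1681).
Largest index with value < 6084: n = 77 (giving 5929).
Indices 41 through 77: 37 terms.

37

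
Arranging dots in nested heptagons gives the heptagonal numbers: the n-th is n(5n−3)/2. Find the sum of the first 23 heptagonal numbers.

Σ i(5i−3)/2 = (5Σi² − 3Σi) / 2 over i = 1..23.
Σi = 276 and Σi² = 4324.
(5·4324 − 3·276) / 2 = 20792/2 = 10396.

10396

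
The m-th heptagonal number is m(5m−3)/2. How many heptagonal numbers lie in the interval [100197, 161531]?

The n-th heptagonal number is n(5n−3)/2.
Smallest index with value ≥ 100197: n = 201 (giving 100701).
Largest index with value ≤ 161531: n = 254 (giving 160909).
Indices 201 through 254: 54 terms.

54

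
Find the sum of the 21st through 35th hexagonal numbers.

Σ i(2i−1) = 2Σi² − Σi over i = 21..35.
Σi = 630 − 210 = 420 and Σi² = 14910 − 2870 = 12040.
2·12040 − 1·420 = 23660.

23660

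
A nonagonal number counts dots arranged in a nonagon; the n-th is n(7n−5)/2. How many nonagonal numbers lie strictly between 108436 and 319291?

126

The n-th nonagonal number is n(7n−5)/2.
Smallest index with value > 108436: n = 177 (giving 109209).
Largest index with value < 319291: n = 302 (giving 318459).
Indices 177 through 302: 126 terms.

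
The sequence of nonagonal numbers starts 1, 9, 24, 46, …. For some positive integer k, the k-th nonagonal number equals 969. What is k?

Set n(7n−5)/2 = 969, giving 7n² − 5n − 1938 = 0.
The discriminant is 25 + 56·969 = 54289, and √54289 = 233.
So n = (5 + 233) / 14 = 238/14 = 17.

17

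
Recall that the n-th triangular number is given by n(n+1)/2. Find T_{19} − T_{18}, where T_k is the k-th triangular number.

19

Consecutive triangular numbers differ by n: T_{19} − T_{18} = 19.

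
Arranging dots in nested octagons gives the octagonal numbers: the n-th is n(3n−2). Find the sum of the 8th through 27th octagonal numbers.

Σ i(3i−2) = 3Σi² − 2Σi over i = 8..27.
Σi = 378 − 28 = 350 and Σi² = 6930 − 140 = 6790.
3·6790 − 2·350 = 19670.

19670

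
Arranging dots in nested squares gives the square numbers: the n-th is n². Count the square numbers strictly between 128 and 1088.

The n-th square number is n².
Smallest index with value > 128: n = 12 (giving 144).
Largest index with value < 1088: n = 32 (giving 1024).
Indices 12 through 32: 21 terms.

21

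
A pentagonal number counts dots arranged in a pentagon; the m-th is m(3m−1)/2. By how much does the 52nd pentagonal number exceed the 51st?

Consecutive pentagonal numbers differ by 3n − 2: here 3·52 − 2 = 154.

154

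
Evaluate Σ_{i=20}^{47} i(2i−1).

65562

Σ i(2i−1) = 2Σi² − Σi over i = 20..47.
Σi = 1128 − 190 = 938 and Σi² = 35720 − 2470 = 33250.
2·33250 − 1·938 = 65562.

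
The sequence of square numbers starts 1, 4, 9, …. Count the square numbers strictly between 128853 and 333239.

219

The n-th square number is n².
Smallest index with value > 128853: n = 359 (giving 128881).
Largest index with value < 333239: n = 577 (giving 332929).
Indices 359 through 577: 219 terms.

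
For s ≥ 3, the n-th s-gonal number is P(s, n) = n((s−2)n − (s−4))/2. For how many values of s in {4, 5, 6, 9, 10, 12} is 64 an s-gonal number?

2

s = 4: P(4, 8) = 64. ✓
s = 5: P(5, 6) = 51 and P(5, 7) = 70; 64 is not s-gonal.
s = 6: P(6, 5) = 45 and P(6, 6) = 66; 64 is not s-gonal.
s = 9: P(9, 4) = 46 and P(9, 5) = 75; 64 is not s-gonal.
s = 10: P(10, 4) = 52 and P(10, 5) = 85; 64 is not s-gonal.
s = 12: P(12, 4) = 64. ✓
Hits: s ∈ {4, 12} → 2.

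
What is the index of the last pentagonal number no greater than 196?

11

Solve n(3n−1)/2 ≤ 196 for integer n.
n = 11 gives 176 ≤ 196, while n = 12 gives 210 > 196; so the answer is index 11.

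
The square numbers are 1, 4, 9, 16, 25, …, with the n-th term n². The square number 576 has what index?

We need n² = 576, so n = √576 = 24.
Check: 24² = 576. ✓

24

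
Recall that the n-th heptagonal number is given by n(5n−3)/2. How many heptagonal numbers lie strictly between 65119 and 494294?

The n-th heptagonal number is n(5n−3)/2.
Smallest index with value > 65119: n = 162 (giving 65367).
Largest index with value < 494294: n = 444 (giving 492174).
Indices 162 through 444: 283 terms.

283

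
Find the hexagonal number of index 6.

66

The 6th hexagonal number is n(2n−1) with n = 6.
6·(2·6 − 1) = 6·11 = 66.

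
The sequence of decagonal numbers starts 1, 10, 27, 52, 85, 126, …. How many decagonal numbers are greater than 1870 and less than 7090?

20

The n-th decagonal number is n(4n−3).
Smallest index with value > 1870: n = 23 (giving 2047).
Largest index with value < 7090: n = 42 (giving 6930).
Indices 23 through 42: 20 terms.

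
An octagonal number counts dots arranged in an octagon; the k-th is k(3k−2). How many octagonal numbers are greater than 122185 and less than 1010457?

The n-th octagonal number is n(3n−2).
Smallest index with value > 122185: n = 203 (giving 123221).
Largest index with value < 1010457: n = 580 (giving 1008040).
Indices 203 through 580: 378 terms.

378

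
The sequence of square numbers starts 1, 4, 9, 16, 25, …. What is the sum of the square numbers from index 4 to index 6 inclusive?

Σ_{i=4}^{6} i² = 91 − 14 = 77.

77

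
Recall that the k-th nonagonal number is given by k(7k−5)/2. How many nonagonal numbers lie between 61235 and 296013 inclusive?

The n-th nonagonal number is n(7n−5)/2.
Smallest index with value ≥ 61235: n = 133 (giving 61579).
Largest index with value ≤ 296013: n = 291 (giving 295656).
Indices 133 through 291: 159 terms.

159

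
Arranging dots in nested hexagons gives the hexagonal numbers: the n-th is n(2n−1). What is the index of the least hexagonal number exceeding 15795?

90

Solve n(2n−1) > 15795 for integer n.
The largest n with value ≤ 15795 is 89 (since 15753 ≤ 15795 < 16110), so the first above is n = 90, value 16110.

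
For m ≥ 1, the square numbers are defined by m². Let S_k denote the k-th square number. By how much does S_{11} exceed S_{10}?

n² − (n−1)² = 2n − 1, so 11² − 10² = 2·11 − 1 = 21.

21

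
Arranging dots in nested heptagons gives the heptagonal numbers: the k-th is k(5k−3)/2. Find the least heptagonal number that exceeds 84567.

Solve n(5n−3)/2 > 84567 for integer n.
The largest n with value ≤ 84567 is 184 (since 84364 ≤ 84567 < 85285), so the first above is n = 185, value 85285.

85285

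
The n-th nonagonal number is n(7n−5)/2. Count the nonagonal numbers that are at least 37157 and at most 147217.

The n-th nonagonal number is n(7n−5)/2.
Smallest index with value ≥ 37157: n = 104 (giving 37596).
Largest index with value ≤ 147217: n = 205 (giving 146575).
Indices 104 through 205: 102 terms.

102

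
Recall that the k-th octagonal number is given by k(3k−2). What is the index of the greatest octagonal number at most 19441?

80

Solve n(3n−2) ≤ 19441 for integer n.
n = 80 gives 19040 ≤ 19441, while n = 81 gives 19521 > 19441; so the answer is index 80.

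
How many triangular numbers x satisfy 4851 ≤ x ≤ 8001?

29

The n-th triangular number is n(n+1)/2.
Smallest index with value ≥ 4851: n = 98 (giving 4851).
Largest index with value ≤ 8001: n = 126 (giving 8001).
Indices 98 through 126: 29 terms.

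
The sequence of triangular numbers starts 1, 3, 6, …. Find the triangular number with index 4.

10

The 4th triangular number is n(n+1)/2 with n = 4.
4·5/2 = 20/2 = 10.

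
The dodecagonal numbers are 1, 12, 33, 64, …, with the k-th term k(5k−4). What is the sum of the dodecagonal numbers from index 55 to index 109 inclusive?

1900360

Σ i(5i−4) = 5Σi² − 4Σi over i = 55..109.
Σi = 5995 − 1485 = 4510 and Σi² = 437635 − 53955 = 383680.
5·383680 − 4·4510 = 1900360.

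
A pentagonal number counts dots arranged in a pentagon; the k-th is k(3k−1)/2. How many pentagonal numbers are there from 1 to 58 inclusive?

The n-th pentagonal number is n(3n−1)/2.
Smallest index with value ≥ 1: n = 1 (giving 1).
Largest index with value ≤ 58: n = 6 (giving 51).
Indices 1 through 6: 6 terms.

6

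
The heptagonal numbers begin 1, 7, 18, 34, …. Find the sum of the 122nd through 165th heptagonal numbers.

Σ i(5i−3)/2 = (5Σi² − 3Σi) / 2 over i = 122..165.
Σi = 13695 − 7381 = 6314 and Σi² = 1511015 − 597861 = 913154.
(5·913154 − 3·6314) / 2 = 4546828/2 = 2273414.

2273414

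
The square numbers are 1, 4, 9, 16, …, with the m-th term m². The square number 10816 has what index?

104

We need n² = 10816, so n = √10816 = 104.
Check: 104² = 10816. ✓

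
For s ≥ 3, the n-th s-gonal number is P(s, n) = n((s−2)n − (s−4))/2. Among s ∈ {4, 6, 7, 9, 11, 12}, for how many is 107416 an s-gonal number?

1

s = 4: P(4, 327) = 106929 and P(4, 328) = 107584; 107416 is not s-gonal.
s = 6: P(6, 232) = 107416. ✓
s = 7: P(7, 207) = 106812 and P(7, 208) = 107848; 107416 is not s-gonal.
s = 9: P(9, 175) = 106750 and P(9, 176) = 107976; 107416 is not s-gonal.
s = 11: P(11, 154) = 106183 and P(11, 155) = 107570; 107416 is not s-gonal.
s = 12: P(12, 146) = 105996 and P(12, 147) = 107457; 107416 is not s-gonal.
Hits: s ∈ {6} → 1.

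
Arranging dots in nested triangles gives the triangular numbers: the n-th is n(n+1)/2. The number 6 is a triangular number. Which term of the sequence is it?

3

Set n(n+1)/2 = 6, giving n² + n − 12 = 0.
So n = (-1 + 7) / 2 = 6/2 = 3.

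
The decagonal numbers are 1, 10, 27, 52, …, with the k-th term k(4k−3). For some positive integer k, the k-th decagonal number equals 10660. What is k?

Set n(4n−3) = 10660, giving 4n² − 3n − 10660 = 0.
The discriminant is 9 + 16·10660 = 170569, and √170569 = 413.
So n = (3 + 413) / 8 = 416/8 = 52.
Check: 52·(4·52 − 3) = 10660. ✓

52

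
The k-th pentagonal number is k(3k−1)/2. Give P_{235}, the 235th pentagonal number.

82720

The 235th pentagonal number is n(3n−1)/2 with n = 235.
235·(3·235 − 1)/2 = 235·704/2 = 235·352 = 82720.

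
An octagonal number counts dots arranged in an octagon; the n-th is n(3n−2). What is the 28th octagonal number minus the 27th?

163

Consecutive octagonal numbers differ by 6n − 5: here 6·28 − 5 = 163.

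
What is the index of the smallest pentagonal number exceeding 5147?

59

Solve n(3n−1)/2 > 5147 for integer n.
The largest n with value ≤ 5147 is 58 (since 5017 ≤ 5147 < 5192), so the first above is n = 59, value 5192.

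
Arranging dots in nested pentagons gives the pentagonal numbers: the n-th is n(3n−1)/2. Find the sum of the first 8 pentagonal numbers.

Σ i(3i−1)/2 = (3Σi² − Σi) / 2 over i = 1..8.
Σi = 36 and Σi² = 204.
(3·204 − 1·36) / 2 = 576/2 = 288.

288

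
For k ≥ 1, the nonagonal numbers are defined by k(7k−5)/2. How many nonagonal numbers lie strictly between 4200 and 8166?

13

The n-th nonagonal number is n(7n−5)/2.
Smallest index with value > 4200: n = 36 (giving 4446).
Largest index with value < 8166: n = 48 (giving 7944).
Indices 36 through 48: 13 terms.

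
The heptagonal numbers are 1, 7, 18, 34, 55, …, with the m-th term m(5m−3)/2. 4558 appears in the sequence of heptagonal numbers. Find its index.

43

Set n(5n−3)/2 = 4558, giving 5n² − 3n − 9116 = 0.
So n = (3 + 427) / 10 = 430/10 = 43.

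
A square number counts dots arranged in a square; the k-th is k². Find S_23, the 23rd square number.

The 23rd square number is n² with n = 23.
23² = 529.

529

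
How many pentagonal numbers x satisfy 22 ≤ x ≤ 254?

The n-th pentagonal number is n(3n−1)/2.
Smallest index with value ≥ 22: n = 4 (giving 22).
Largest index with value ≤ 254: n = 13 (giving 247).
Indices 4 through 13: 10 terms.

10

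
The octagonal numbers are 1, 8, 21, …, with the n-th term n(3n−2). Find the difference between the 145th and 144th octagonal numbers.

865

Consecutive octagonal numbers differ by 6n − 5: here 6·145 − 5 = 865.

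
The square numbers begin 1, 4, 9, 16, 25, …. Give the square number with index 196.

The 196th square number is n² with n = 196.
196² = 38416.

38416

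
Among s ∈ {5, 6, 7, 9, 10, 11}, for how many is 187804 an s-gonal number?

s = 5: P(5, 354) = 187797 and P(5, 355) = 188860; 187804 is not s-gonal.
s = 6: P(6, 306) = 186966 and P(6, 307) = 188191; 187804 is not s-gonal.
s = 7: P(7, 274) = 187279 and P(7, 275) = 188650; 187804 is not s-gonal.
s = 9: P(9, 232) = 187804. ✓
s = 10: P(10, 217) = 187705 and P(10, 218) = 189442; 187804 is not s-gonal.
s = 11: P(11, 204) = 186558 and P(11, 205) = 188395; 187804 is not s-gonal.
Hits: s ∈ {9} → 1.

1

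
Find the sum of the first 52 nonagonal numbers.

Σ i(7i−5)/2 = (7Σi² − 5Σi) / 2 over i = 1..52.
Σi = 1378 and Σi² = 48230.
(7·48230 − 5·1378) / 2 = 330720/2 = 165360.

165360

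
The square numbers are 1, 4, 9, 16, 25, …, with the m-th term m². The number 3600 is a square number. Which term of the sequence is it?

60

We need n² = 3600, so n = √3600 = 60.
Check: 60² = 3600. ✓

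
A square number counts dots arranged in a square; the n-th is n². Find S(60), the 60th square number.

The 60th square number is n² with n = 60.
60² = 3600.

3600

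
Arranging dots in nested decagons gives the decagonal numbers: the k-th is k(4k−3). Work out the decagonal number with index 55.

11935

The 55th decagonal number is n(4n−3) with n = 55.
55·(4·55 − 3) = 55·217 = 11935.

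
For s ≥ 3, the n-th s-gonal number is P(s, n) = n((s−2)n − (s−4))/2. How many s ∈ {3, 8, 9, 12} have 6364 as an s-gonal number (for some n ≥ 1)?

1

s = 3: P(3, 112) = 6328 and P(3, 113) = 6441; 6364 is not s-gonal.
s = 8: P(8, 46) = 6256 and P(8, 47) = 6533; 6364 is not s-gonal.
s = 9: P(9, 43) = 6364. ✓
s = 12: P(12, 36) = 6336 and P(12, 37) = 6697; 6364 is not s-gonal.
Hits: s ∈ {9} → 1.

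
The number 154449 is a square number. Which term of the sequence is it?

We need n² = 154449, so n = √154449 = 393.
Check: 393² = 154449. ✓

393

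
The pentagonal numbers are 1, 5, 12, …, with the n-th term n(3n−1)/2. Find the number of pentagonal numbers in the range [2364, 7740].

33

The n-th pentagonal number is n(3n−1)/2.
Smallest index with value ≥ 2364: n = 40 (giving 2380).
Largest index with value ≤ 7740: n = 72 (giving 7740).
Indices 40 through 72: 33 terms.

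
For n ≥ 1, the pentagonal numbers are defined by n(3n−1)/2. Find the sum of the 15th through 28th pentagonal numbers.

9898

Σ i(3i−1)/2 = (3Σi² − Σi) / 2 over i = 15..28.
Σi = 406 − 105 = 301 and Σi² = 7714 − 1015 = 6699.
(3·6699 − 1·301) / 2 = 19796/2 = 9898.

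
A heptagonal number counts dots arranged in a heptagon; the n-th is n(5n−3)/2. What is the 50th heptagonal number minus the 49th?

246

Consecutive heptagonal numbers differ by 5n − 4: here 5·50 − 4 = 246.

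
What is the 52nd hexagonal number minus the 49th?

603

52·(2·52 − 1) = 5356 and 49·(2·49 − 1) = 4753.
Difference: 5356 − 4753 = 603.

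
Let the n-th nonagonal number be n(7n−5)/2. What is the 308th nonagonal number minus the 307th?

2150

Consecutive nonagonal numbers differ by 7n − 6: here 7·308 − 6 = 2150.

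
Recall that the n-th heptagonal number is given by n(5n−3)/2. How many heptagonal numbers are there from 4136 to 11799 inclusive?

29

The n-th heptagonal number is n(5n−3)/2.
Smallest index with value ≥ 4136: n = 41 (giving 4141).
Largest index with value ≤ 11799: n = 69 (giving 11799).
Indices 41 through 69: 29 terms.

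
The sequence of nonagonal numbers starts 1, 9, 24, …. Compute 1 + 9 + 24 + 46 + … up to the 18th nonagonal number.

Σ i(7i−5)/2 = (7Σi² − 5Σi) / 2 over i = 1..18.
Σi = 171 and Σi² = 2109.
(7·2109 − 5·171) / 2 = 13908/2 = 6954.

6954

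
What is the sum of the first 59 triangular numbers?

Σ i(i+1)/2 = (Σi² + Σi) / 2 over i = 1..59.
Σi = 1770 and Σi² = 70210.
(1·70210 + 1·1770) / 2 = 71980/2 = 35990.

35990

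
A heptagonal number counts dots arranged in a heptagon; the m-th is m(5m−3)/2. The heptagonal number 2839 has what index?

34

Set n(5n−3)/2 = 2839, giving 5n² − 3n − 5678 = 0.
The discriminant is 9 + 40·2839 = 113569, and √113569 = 337.
So n = (3 + 337) / 10 = 340/10 = 34.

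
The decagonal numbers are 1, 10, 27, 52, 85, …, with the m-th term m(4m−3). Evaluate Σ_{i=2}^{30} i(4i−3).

36424

Σ i(4i−3) = 4Σi² − 3Σi over i = 2..30.
Σi = 465 − 1 = 464 and Σi² = 9455 − 1 = 9454.
4·9454 − 3·464 = 36424.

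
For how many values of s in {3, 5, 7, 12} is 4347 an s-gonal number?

s = 3: P(3, 92) = 4278 and P(3, 93) = 4371; 4347 is not s-gonal.
s = 5: P(5, 54) = 4347. ✓
s = 7: P(7, 42) = 4347. ✓
s = 12: P(12, 29) = 4089 and P(12, 30) = 4380; 4347 is not s-gonal.
Hits: s ∈ {5, 7} → 2.

2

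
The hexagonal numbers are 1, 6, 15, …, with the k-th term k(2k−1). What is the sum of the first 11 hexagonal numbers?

946

Σ i(2i−1) = 2Σi² − Σi over i = 1..11.
Σi = 66 and Σi² = 506.
2·506 − 1·66 = 946.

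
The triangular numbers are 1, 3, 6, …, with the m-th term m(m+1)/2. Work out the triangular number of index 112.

6328

The 112th triangular number is n(n+1)/2 with n = 112.
112·113/2 = 12656/2 = 6328.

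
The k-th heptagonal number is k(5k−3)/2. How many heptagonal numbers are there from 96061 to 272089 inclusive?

The n-th heptagonal number is n(5n−3)/2.
Smallest index with value ≥ 96061: n = 197 (giving 96727).
Largest index with value ≤ 272089: n = 330 (giving 271755).
Indices 197 through 330: 134 terms.

134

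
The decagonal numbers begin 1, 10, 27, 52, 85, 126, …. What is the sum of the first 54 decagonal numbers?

211365

Σ i(4i−3) = 4Σi² − 3Σi over i = 1..54.
Σi = 1485 and Σi² = 53955.
4·53955 − 3·1485 = 211365.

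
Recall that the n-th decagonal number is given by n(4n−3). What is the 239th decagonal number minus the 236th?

5691

239·(4·239 − 3) = 227767 and 236·(4·236 − 3) = 222076.
Difference: 227767 − 222076 = 5691.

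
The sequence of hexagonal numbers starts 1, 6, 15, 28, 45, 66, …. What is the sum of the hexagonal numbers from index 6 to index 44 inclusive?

Σ i(2i−1) = 2Σi² − Σi over i = 6..44.
Σi = 990 − 15 = 975 and Σi² = 29370 − 55 = 29315.
2·29315 − 1·975 = 57655.

57655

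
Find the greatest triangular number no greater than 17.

Solve n(n+1)/2 ≤ 17 for integer n.
n = 5 gives 15 ≤ 17, while n = 6 gives 21 > 17; so the answer is 15.

15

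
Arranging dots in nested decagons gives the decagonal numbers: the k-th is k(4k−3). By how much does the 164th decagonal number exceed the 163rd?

Consecutive decagonal numbers differ by 8n − 7: here 8·164 − 7 = 1305.

1305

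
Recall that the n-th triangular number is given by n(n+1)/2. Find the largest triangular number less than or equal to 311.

300

Solve n(n+1)/2 ≤ 311 for integer n.
n = 24 gives 300 ≤ 311, while n = 25 gives 325 > 311; so the answer is 300.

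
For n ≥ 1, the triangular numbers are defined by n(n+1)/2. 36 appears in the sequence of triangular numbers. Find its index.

Set n(n+1)/2 = 36, giving n² + n − 72 = 0.
So n = (-1 + 17) / 2 = 16/2 = 8.

8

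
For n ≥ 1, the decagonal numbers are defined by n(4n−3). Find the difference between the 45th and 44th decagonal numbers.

353

Consecutive decagonal numbers differ by 8n − 7: here 8·45 − 7 = 353.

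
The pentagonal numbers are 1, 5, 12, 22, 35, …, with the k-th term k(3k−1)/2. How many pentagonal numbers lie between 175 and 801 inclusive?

The n-th pentagonal number is n(3n−1)/2.
Smallest index with value ≥ 175: n = 11 (giving 176).
Largest index with value ≤ 801: n = 23 (giving 782).
Indices 11 through 23: 13 terms.

13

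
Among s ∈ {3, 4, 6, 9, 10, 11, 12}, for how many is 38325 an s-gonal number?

1

s = 3: P(3, 276) = 38226 and P(3, 277) = 38503; 38325 is not s-gonal.
s = 4: P(4, 195) = 38025 and P(4, 196) = 38416; 38325 is not s-gonal.
s = 6: P(6, 138) = 37950 and P(6, 139) = 38503; 38325 is not s-gonal.
s = 9: P(9, 105) = 38325. ✓
s = 10: P(10, 98) = 38122 and P(10, 99) = 38907; 38325 is not s-gonal.
s = 11: P(11, 92) = 37766 and P(11, 93) = 38595; 38325 is not s-gonal.
s = 12: P(12, 87) = 37497 and P(12, 88) = 38368; 38325 is not s-gonal.
Hits: s ∈ {9} → 1.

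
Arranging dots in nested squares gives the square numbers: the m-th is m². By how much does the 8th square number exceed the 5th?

39

8² = 64 and 5² = 25.
Difference: 64 − 25 = 39.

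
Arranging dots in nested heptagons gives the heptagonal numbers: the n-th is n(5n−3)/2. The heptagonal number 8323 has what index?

Set n(5n−3)/2 = 8323, giving 5n² − 3n − 16646 = 0.
The discriminant is 9 + 40·8323 = 332929, and √332929 = 577.
So n = (3 + 577) / 10 = 580/10 = 58.

58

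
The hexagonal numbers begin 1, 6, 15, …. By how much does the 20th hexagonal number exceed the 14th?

402

20·(2·20 − 1) = 780 and 14·(2·14 − 1) = 378.
Difference: 780 − 378 = 402.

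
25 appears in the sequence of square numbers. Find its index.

5

We need n² = 25, so n = √25 = 5.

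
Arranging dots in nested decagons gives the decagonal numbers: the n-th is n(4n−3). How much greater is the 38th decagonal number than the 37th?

297

Consecutive decagonal numbers differ by 8n − 7: here 8·38 − 7 = 297.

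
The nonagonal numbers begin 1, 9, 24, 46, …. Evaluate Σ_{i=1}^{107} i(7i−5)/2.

Σ i(7i−5)/2 = (7Σi² − 5Σi) / 2 over i = 1..107.
Σi = 5778 and Σi² = 414090.
(7·414090 − 5·5778) / 2 = 2869740/2 = 1434870.

1434870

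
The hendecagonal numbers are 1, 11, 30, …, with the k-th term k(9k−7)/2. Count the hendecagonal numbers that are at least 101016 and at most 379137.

140

The n-th hendecagonal number is n(9n−7)/2.
Smallest index with value ≥ 101016: n = 151 (giving 102076).
Largest index with value ≤ 379137: n = 290 (giving 377435).
Indices 151 through 290: 140 terms.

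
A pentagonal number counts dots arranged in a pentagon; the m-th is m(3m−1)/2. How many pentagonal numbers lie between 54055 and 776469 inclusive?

530

The n-th pentagonal number is n(3n−1)/2.
Smallest index with value ≥ 54055: n = 190 (giving 54055).
Largest index with value ≤ 776469: n = 719 (giving 775082).
Indices 190 through 719: 530 terms.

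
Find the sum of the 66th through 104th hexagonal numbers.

570115

Σ i(2i−1) = 2Σi² − Σi over i = 66..104.
Σi = 5460 − 2145 = 3315 and Σi² = 380380 − 93665 = 286715.
2·286715 − 1·3315 = 570115.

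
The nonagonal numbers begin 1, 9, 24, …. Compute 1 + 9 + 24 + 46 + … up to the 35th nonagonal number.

50610

Σ i(7i−5)/2 = (7Σi² − 5Σi) / 2 over i = 1..35.
Σi = 630 and Σi² = 14910.
(7·14910 − 5·630) / 2 = 101220/2 = 50610.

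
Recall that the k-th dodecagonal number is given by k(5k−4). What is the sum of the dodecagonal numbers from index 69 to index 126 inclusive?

2815465

Σ i(5i−4) = 5Σi² − 4Σi over i = 69..126.
Σi = 8001 − 2346 = 5655 and Σi² = 674751 − 107134 = 567617.
5·567617 − 4·5655 = 2815465.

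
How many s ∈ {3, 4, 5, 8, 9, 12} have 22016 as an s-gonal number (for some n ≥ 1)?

s = 3: P(3, 209) = 21945 and P(3, 210) = 22155; 22016 is not s-gonal.
s = 4: P(4, 148) = 21904 and P(4, 149) = 22201; 22016 is not s-gonal.
s = 5: P(5, 121) = 21901 and P(5, 122) = 22265; 22016 is not s-gonal.
s = 8: P(8, 86) = 22016. ✓
s = 9: P(9, 79) = 21646 and P(9, 80) = 22200; 22016 is not s-gonal.
s = 12: P(12, 66) = 21516 and P(12, 67) = 22177; 22016 is not s-gonal.
Hits: s ∈ {8} → 1.

1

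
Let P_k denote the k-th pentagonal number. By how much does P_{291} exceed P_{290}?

871

Consecutive pentagonal numbers differ by 3n − 2: here 3·291 − 2 = 871.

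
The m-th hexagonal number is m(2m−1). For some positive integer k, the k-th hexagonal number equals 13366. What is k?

82

Set n(2n−1) = 13366, giving 2n² − n − 13366 = 0.
So n = (1 + 327) / 4 = 328/4 = 82.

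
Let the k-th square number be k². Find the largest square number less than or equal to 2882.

2809

Solve n² ≤ 2882 for integer n.
n = 53 gives 2809 ≤ 2882, while n = 54 gives 2916 > 2882; so the answer is 2809.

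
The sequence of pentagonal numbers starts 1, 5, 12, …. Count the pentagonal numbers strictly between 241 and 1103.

15

The n-th pentagonal number is n(3n−1)/2.
Smallest index with value > 241: n = 13 (giving 247).
Largest index with value < 1103: n = 27 (giving 1080).
Indices 13 through 27: 15 terms.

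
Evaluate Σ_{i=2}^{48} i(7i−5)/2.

130143

Σ i(7i−5)/2 = (7Σi² − 5Σi) / 2 over i = 2..48.
Σi = 1176 − 1 = 1175 and Σi² = 38024 − 1 = 38023.
(7·38023 − 5·1175) / 2 = 260286/2 = 130143.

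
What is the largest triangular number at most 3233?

3160

Solve n(n+1)/2 ≤ 3233 for integer n.
n = 79 gives 3160 ≤ 3233, while n = 80 gives 3240 > 3233; so the answer is 3160.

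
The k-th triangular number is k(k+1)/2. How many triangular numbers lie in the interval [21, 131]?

10

The n-th triangular number is n(n+1)/2.
Smallest index with value ≥ 21: n = 6 (giving 21).
Largest index with value ≤ 131: n = 15 (giving 120).
Indices 6 through 15: 10 terms.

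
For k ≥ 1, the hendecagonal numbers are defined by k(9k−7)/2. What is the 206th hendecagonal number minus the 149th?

90858

206·(9·206 − 7)/2 = 190241 and 149·(9·149 − 7)/2 = 99383.
Difference: 190241 − 99383 = 90858.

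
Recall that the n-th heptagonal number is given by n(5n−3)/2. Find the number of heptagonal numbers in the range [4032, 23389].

57

The n-th heptagonal number is n(5n−3)/2.
Smallest index with value ≥ 4032: n = 41 (giving 4141).
Largest index with value ≤ 23389: n = 97 (giving 23377).
Indices 41 through 97: 57 terms.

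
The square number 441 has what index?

We need n² = 441, so n = √441 = 21.

21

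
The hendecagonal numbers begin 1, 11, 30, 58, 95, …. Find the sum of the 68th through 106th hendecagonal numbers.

1338714

Σ i(9i−7)/2 = (9Σi² − 7Σi) / 2 over i = 68..106.
Σi = 5671 − 2278 = 3393 and Σi² = 402641 − 102510 = 300131.
(9·300131 − 7·3393) / 2 = 2677428/2 = 1338714.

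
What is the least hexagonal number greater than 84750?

85491

Solve n(2n−1) > 84750 for integer n.
The largest n with value ≤ 84750 is 206 (since 84666 ≤ 84750 < 85491), so the first above is n = 207, value 85491.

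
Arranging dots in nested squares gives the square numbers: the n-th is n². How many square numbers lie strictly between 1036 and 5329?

40

The n-th square number is n².
Smallest index with value > 1036: n = 33 (giving 1089).
Largest index with value < 5329: n = 72 (giving 5184).
Indices 33 through 72: 40 terms.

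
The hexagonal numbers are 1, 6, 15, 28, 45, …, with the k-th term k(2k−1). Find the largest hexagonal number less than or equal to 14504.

Solve n(2n−1) ≤ 14504 for integer n.
n = 85 gives 14365 ≤ 14504, while n = 86 gives 14706 > 14504; so the answer is 14365.

14365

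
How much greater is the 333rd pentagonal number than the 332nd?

997

Consecutive pentagonal numbers differ by 3n − 2: here 3·333 − 2 = 997.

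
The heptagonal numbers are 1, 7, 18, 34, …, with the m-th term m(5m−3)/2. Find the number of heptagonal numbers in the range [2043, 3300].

8

The n-th heptagonal number is n(5n−3)/2.
Smallest index with value ≥ 2043: n = 29 (giving 2059).
Largest index with value ≤ 3300: n = 36 (giving 3186).
Indices 29 through 36: 8 terms.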